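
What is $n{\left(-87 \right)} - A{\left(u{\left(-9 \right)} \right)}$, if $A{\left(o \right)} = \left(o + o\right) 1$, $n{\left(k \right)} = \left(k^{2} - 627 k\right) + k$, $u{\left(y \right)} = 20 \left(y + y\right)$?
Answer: $62751$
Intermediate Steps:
$u{\left(y \right)} = 40 y$ ($u{\left(y \right)} = 20 \cdot 2 y = 40 y$)
$n{\left(k \right)} = k^{2} - 626 k$
$A{\left(o \right)} = 2 o$ ($A{\left(o \right)} = 2 o 1 = 2 o$)
$n{\left(-87 \right)} - A{\left(u{\left(-9 \right)} \right)} = - 87 \left(-626 - 87\right) - 2 \cdot 40 \left(-9\right) = \left(-87\right) \left(-713\right) - 2 \left(-360\right) = 62031 - -720 = 62031 + 720 = 62751$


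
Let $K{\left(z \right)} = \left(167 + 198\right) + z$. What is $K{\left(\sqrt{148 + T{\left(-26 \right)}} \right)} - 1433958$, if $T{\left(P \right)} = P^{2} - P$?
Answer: $-1433593 + 5 \sqrt{34} \approx -1.4336 \cdot 10^{6}$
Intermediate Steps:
$K{\left(z \right)} = 365 + z$
$K{\left(\sqrt{148 + T{\left(-26 \right)}} \right)} - 1433958 = \left(365 + \sqrt{148 - 26 \left(-1 - 26\right)}\right) - 1433958 = \left(365 + \sqrt{148 - -702}\right) - 1433958 = \left(365 + \sqrt{148 + 702}\right) - 1433958 = \left(365 + \sqrt{850}\right) - 1433958 = \left(365 + 5 \sqrt{34}\right) - 1433958 = -1433593 + 5 \sqrt{34}$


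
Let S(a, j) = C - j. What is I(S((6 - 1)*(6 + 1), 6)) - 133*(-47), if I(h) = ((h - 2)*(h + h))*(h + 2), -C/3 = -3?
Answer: 6281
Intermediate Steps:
C = 9 (C = -3*(-3) = 9)
S(a, j) = 9 - j
I(h) = 2*h*(-2 + h)*(2 + h) (I(h) = ((-2 + h)*(2*h))*(2 + h) = (2*h*(-2 + h))*(2 + h) = 2*h*(-2 + h)*(2 + h))
I(S((6 - 1)*(6 + 1), 6)) - 133*(-47) = 2*(9 - 1*6)*(-4 + (9 - 1*6)**2) - 133*(-47) = 2*(9 - 6)*(-4 + (9 - 6)**2) + 6251 = 2*3*(-4 + 3**2) + 6251 = 2*3*(-4 + 9) + 6251 = 2*3*5 + 6251 = 30 + 6251 = 6281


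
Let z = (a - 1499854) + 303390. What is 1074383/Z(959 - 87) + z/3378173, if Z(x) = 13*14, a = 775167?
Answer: 3629374966205/614827486 ≈ 5903.1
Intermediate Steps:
z = -421297 (z = (775167 - 1499854) + 303390 = -724687 + 303390 = -421297)
Z(x) = 182
1074383/Z(959 - 87) + z/3378173 = 1074383/182 - 421297/3378173 = 3629374966205/614827486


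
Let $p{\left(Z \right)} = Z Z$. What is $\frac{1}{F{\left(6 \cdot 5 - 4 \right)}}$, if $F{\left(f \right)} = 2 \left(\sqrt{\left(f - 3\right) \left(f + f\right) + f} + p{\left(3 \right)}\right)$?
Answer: $- \frac{9}{2282} + \frac{\sqrt{1222}}{2282} \approx 0.011375$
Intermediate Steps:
$p{\left(Z \right)} = Z^{2}$
$F{\left(f \right)} = 18 + 2 \sqrt{f + 2 f \left(-3 + f\right)}$ ($F{\left(f \right)} = 2 \left(\sqrt{\left(f - 3\right) \left(f + f\right) + f} + 3^{2}\right) = 2 \left(\sqrt{\left(-3 + f\right) 2 f + f} + 9\right) = 2 \left(\sqrt{2 f \left(-3 + f\right) + f} + 9\right) = 2 \left(\sqrt{f + 2 f \left(-3 + f\right)} + 9\right) = 2 \left(9 + \sqrt{f + 2 f \left(-3 + f\right)}\right) = 18 + 2 \sqrt{f + 2 f \left(-3 + f\right)}$)
$\frac{1}{F{\left(6 \cdot 5 - 4 \right)}} = \frac{1}{18 + 2 \sqrt{\left(6 \cdot 5 - 4\right) \left(-5 + 2 \left(6 \cdot 5 - 4\right)\right)}} = \frac{1}{18 + 2 \sqrt{\left(30 - 4\right) \left(-5 + 2 \left(30 - 4\right)\right)}} = \frac{1}{18 + 2 \sqrt{26 \left(-5 + 2 \cdot 26\right)}} = \frac{1}{18 + 2 \sqrt{26 \left(-5 + 52\right)}} = \frac{1}{18 + 2 \sqrt{26 \cdot 47}} = \frac{1}{18 + 2 \sqrt{1222}}$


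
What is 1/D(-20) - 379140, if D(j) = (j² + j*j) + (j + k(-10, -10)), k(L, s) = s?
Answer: -291937799/770 ≈ -3.7914e+5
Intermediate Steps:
D(j) = -10 + j + 2*j² (D(j) = (j² + j*j) + (j - 10) = (j² + j²) + (-10 + j) = 2*j² + (-10 + j) = -10 + j + 2*j²)
1/D(-20) - 379140 = 1/(-10 - 20 + 2*(-20)²) - 379140 = 1/(-10 - 20 + 2*400) - 379140 = 1/(-10 - 20 + 800) - 379140 = 1/770 - 379140 = -291937799/770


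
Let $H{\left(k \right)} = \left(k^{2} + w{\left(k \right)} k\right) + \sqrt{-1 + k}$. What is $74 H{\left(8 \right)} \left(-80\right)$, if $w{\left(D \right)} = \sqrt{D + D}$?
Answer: $-568320 - 5920 \sqrt{7} \approx -5.8398 \cdot 10^{5}$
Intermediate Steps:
$w{\left(D \right)} = \sqrt{2} \sqrt{D}$ ($w{\left(D \right)} = \sqrt{2 D} = \sqrt{2} \sqrt{D}$)
$H{\left(k \right)} = k^{2} + \sqrt{-1 + k} + \sqrt{2} k^{\frac{3}{2}}$ ($H{\left(k \right)} = \left(k^{2} + \sqrt{2} \sqrt{k} k\right) + \sqrt{-1 + k} = \left(k^{2} + \sqrt{2} k^{\frac{3}{2}}\right) + \sqrt{-1 + k} = k^{2} + \sqrt{-1 + k} + \sqrt{2} k^{\frac{3}{2}}$)
$74 H{\left(8 \right)} \left(-80\right) = 74 \left(8^{2} + \sqrt{-1 + 8} + \sqrt{2} \cdot 8^{\frac{3}{2}}\right) \left(-80\right) = 74 \left(64 + \sqrt{7} + \sqrt{2} \cdot 16 \sqrt{2}\right) \left(-80\right) = 74 \left(64 + \sqrt{7} + 32\right) \left(-80\right) = 74 \left(96 + \sqrt{7}\right) \left(-80\right) = \left(7104 + 74 \sqrt{7}\right) \left(-80\right) = -568320 - 5920 \sqrt{7}$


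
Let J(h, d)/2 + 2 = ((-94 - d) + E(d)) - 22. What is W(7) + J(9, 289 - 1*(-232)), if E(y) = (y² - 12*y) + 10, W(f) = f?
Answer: 529127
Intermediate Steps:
E(y) = 10 + y² - 12*y
J(h, d) = -216 - 26*d + 2*d² (J(h, d) = -4 + 2*(((-94 - d) + (10 + d² - 12*d)) - 22) = -4 + 2*((-84 + d² - 13*d) - 22) = -4 + 2*(-106 + d² - 13*d) = -4 + (-212 - 26*d + 2*d²) = -216 - 26*d + 2*d²)
W(7) + J(9, 289 - 1*(-232)) = 7 + (-216 - 26*(289 - 1*(-232)) + 2*(289 - 1*(-232))²) = 7 + (-216 - 26*(289 + 232) + 2*(289 + 232)²) = 7 + (-216 - 26*521 + 2*521²) = 7 + (-216 - 13546 + 2*271441) = 7 + (-216 - 13546 + 542882) = 7 + 529120 = 529127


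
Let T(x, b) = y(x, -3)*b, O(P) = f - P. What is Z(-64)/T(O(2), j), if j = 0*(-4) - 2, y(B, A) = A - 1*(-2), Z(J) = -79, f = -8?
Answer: -79/2 ≈ -39.500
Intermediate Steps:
y(B, A) = 2 + A (y(B, A) = A + 2 = 2 + A)
O(P) = -8 - P
j = -2 (j = 0 - 2 = -2)
T(x, b) = -b (T(x, b) = (2 - 3)*b = -b)
Z(-64)/T(O(2), j) = -79/((-1*(-2))) = -79/2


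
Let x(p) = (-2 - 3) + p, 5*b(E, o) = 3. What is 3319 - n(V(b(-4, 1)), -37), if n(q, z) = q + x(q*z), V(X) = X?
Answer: 16728/5 ≈ 3345.6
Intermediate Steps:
b(E, o) = 3/5 (b(E, o) = (1/5)*3 = 3/5)
x(p) = -5 + p
n(q, z) = -5 + q + q*z (n(q, z) = q + (-5 + q*z) = -5 + q + q*z)
3319 - n(V(b(-4, 1)), -37) = 3319 - (-5 + 3/5 + (3/5)*(-37)) = 3319 - (-5 + 3/5 - 111/5) = 3319 - 1*(-133/5) = 3319 + 133/5 = 16728/5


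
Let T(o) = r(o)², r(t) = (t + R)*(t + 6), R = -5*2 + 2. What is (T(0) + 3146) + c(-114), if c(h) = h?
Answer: 5336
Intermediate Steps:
R = -8 (R = -10 + 2 = -8)
r(t) = (-8 + t)*(6 + t) (r(t) = (t - 8)*(t + 6) = (-8 + t)*(6 + t))
T(o) = (-48 + o² - 2*o)²
(T(0) + 3146) + c(-114) = ((48 - 1*0² + 2*0)² + 3146) - 114 = ((48 - 1*0 + 0)² + 3146) - 114 = ((48 + 0 + 0)² + 3146) - 114 = (48² + 3146) - 114 = (2304 + 3146) - 114 = 5450 - 114 = 5336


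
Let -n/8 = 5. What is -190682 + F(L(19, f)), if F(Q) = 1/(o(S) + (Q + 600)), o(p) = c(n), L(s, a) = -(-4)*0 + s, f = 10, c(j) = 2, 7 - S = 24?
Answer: -118413521/621 ≈ -1.9068e+5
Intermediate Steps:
S = -17 (S = 7 - 1*24 = 7 - 24 = -17)
n = -40 (n = -8*5 = -40)
L(s, a) = s (L(s, a) = -4*0 + s = 0 + s = s)
o(p) = 2
F(Q) = 1/(602 + Q) (F(Q) = 1/(2 + (Q + 600)) = 1/(2 + (600 + Q)) = 1/(602 + Q))
-190682 + F(L(19, f)) = -190682 + 1/(602 + 19) = -190682 + 1/621 = -118413521/621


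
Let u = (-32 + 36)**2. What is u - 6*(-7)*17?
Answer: 730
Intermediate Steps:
u = 16 (u = 4**2 = 16)
u - 6*(-7)*17 = 16 - 6*(-7)*17 = 16 + 42*17 = 16 + 714 = 730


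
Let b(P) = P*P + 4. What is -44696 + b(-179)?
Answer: -12651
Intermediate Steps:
b(P) = 4 + P**2 (b(P) = P**2 + 4 = 4 + P**2)
-44696 + b(-179) = -44696 + (4 + (-179)**2) = -44696 + (4 + 32041) = -44696 + 32045 = -12651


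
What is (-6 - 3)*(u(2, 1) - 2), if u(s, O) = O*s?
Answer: 0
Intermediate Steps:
(-6 - 3)*(u(2, 1) - 2) = (-6 - 3)*(1*2 - 2) = -9*(2 - 2) = -9*0 = 0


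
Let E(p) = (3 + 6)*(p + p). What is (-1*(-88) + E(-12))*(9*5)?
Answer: -5760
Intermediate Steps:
E(p) = 18*p (E(p) = 9*(2*p) = 18*p)
(-1*(-88) + E(-12))*(9*5) = (-1*(-88) + 18*(-12))*(9*5) = (88 - 216)*45 = -128*45 = -5760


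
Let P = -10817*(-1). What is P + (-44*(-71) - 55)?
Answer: 13886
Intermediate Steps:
P = 10817
P + (-44*(-71) - 55) = 10817 + (-44*(-71) - 55) = 10817 + (3124 - 55) = 10817 + 3069 = 13886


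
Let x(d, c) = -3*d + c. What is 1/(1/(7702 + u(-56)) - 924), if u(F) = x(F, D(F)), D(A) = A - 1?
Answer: -7813/7219211 ≈ -0.0010823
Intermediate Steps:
D(A) = -1 + A
x(d, c) = c - 3*d
u(F) = -1 - 2*F (u(F) = (-1 + F) - 3*F = -1 - 2*F)
1/(1/(7702 + u(-56)) - 924) = 1/(1/(7702 + (-1 - 2*(-56))) - 924) = 1/(1/(7702 + (-1 + 112)) - 924) = 1/(1/(7702 + 111) - 924) = 1/(1/7813 - 924) = 1/(-7219211/7813) = -7813/7219211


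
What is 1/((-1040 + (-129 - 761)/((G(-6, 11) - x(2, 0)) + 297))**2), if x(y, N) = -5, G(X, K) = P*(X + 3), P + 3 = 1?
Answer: 23716/25793966025 ≈ 9.1944e-7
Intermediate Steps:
P = -2 (P = -3 + 1 = -2)
G(X, K) = -6 - 2*X (G(X, K) = -2*(X + 3) = -2*(3 + X) = -6 - 2*X)
1/((-1040 + (-129 - 761)/((G(-6, 11) - x(2, 0)) + 297))**2) = 1/((-1040 + (-129 - 761)/(((-6 - 2*(-6)) - 1*(-5)) + 297))**2) = 1/((-1040 - 890/(((-6 + 12) + 5) + 297))**2) = 1/((-1040 - 890/((6 + 5) + 297))**2) = 1/((-1040 - 890/(11 + 297))**2) = 1/((-1040 - 890/308)**2) = 1/((-1040 - 890*1/308)**2) = 1/((-1040 - 445/154)**2) = 1/((-160605/154)**2) = 1/(25793966025/23716) = 23716/25793966025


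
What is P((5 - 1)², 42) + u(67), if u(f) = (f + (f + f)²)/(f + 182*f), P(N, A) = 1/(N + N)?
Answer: 8791/5856 ≈ 1.5012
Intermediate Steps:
P(N, A) = 1/(2*N)
u(f) = (f + 4*f²)/(183*f) (u(f) = (f + (2*f)²)/((183*f)) = (f + 4*f²)*(1/(183*f)) = (f + 4*f²)/(183*f))
P((5 - 1)², 42) + u(67) = 1/(2*((5 - 1)²)) + (1/183 + (4/183)*67) = 1/(2*(4²)) + (1/183 + 268/183) = (½)/16 + 269/183 = (½)*(1/16) + 269/183 = 1/32 + 269/183 = 8791/5856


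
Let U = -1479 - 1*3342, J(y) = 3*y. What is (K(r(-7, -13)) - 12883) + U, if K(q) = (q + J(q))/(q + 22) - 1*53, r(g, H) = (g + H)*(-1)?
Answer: -372857/21 ≈ -17755.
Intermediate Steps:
r(g, H) = -H - g (r(g, H) = (H + g)*(-1) = -H - g)
K(q) = -53 + 4*q/(22 + q) (K(q) = (q + 3*q)/(q + 22) - 1*53 = (4*q)/(22 + q) - 53 = 4*q/(22 + q) - 53 = -53 + 4*q/(22 + q))
U = -4821 (U = -1479 - 3342 = -4821)
(K(r(-7, -13)) - 12883) + U = ((-1166 - 49*(-1*(-13) - 1*(-7)))/(22 + (-1*(-13) - 1*(-7))) - 12883) - 4821 = ((-1166 - 49*(13 + 7))/(22 + (13 + 7)) - 12883) - 4821 = ((-1166 - 49*20)/(22 + 20) - 12883) - 4821 = ((-1166 - 980)/42 - 12883) - 4821 = ((1/42)*(-2146) - 12883) - 4821 = (-1073/21 - 12883) - 4821 = -271616/21 - 4821 = -372857/21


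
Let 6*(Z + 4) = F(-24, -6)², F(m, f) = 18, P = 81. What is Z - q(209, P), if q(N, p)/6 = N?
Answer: -1204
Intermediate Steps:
q(N, p) = 6*N
Z = 50 (Z = -4 + (⅙)*18² = -4 + (⅙)*324 = -4 + 54 = 50)
Z - q(209, P) = 50 - 6*209 = 50 - 1*1254 = 50 - 1254 = -1204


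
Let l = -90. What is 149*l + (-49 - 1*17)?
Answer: -13476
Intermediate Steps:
149*l + (-49 - 1*17) = 149*(-90) + (-49 - 1*17) = -13410 + (-49 - 17) = -13410 - 66 = -13476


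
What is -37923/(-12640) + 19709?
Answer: 249159683/12640 ≈ 19712.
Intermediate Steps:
-37923/(-12640) + 19709 = -37923*(-1/12640) + 19709 = 37923/12640 + 19709 = 249159683/12640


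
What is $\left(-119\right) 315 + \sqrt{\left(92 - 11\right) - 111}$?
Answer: $-37485 + i \sqrt{30} \approx -37485.0 + 5.4772 i$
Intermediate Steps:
$\left(-119\right) 315 + \sqrt{\left(92 - 11\right) - 111} = -37485 + \sqrt{\left(92 - 11\right) - 111} = -37485 + \sqrt{81 - 111} = -37485 + \sqrt{-30} = -37485 + i \sqrt{30}$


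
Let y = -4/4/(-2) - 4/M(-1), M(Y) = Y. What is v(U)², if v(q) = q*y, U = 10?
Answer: 2025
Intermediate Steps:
y = 9/2 (y = -4/4/(-2) - 4/(-1) = -4*¼*(-½) - 4*(-1) = -1*(-½) + 4 = ½ + 4 = 9/2 ≈ 4.5000)
v(q) = 9*q/2 (v(q) = q*(9/2) = 9*q/2)
v(U)² = ((9/2)*10)² = 45² = 2025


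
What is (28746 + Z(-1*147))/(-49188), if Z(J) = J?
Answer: -9533/16396 ≈ -0.58142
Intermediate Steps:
(28746 + Z(-1*147))/(-49188) = (28746 - 1*147)/(-49188) = (28746 - 147)*(-1/49188) = 28599*(-1/49188) = -9533/16396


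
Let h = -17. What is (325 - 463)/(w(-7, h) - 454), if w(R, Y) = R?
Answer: 138/461 ≈ 0.29935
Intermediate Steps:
(325 - 463)/(w(-7, h) - 454) = (325 - 463)/(-7 - 454) = -138/(-461) = -138*(-1/461) = 138/461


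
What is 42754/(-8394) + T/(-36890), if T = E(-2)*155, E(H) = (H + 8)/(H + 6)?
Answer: -10188043/1997772 ≈ -5.0997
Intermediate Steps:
E(H) = (8 + H)/(6 + H)
T = 465/2 (T = ((8 - 2)/(6 - 2))*155 = (6/4)*155 = ((¼)*6)*155 = (3/2)*155 = 465/2 ≈ 232.50)
42754/(-8394) + T/(-36890) = 42754/(-8394) + (465/2)/(-36890) = 42754*(-1/8394) + (465/2)*(-1/36890) = -21377/4197 - 3/476 = -10188043/1997772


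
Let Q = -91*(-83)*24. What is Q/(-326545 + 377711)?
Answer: 90636/25583 ≈ 3.5428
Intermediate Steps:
Q = 181272 (Q = 7553*24 = 181272)
Q/(-326545 + 377711) = 181272/(-326545 + 377711) = 181272/51166 = 181272*(1/51166) = 90636/25583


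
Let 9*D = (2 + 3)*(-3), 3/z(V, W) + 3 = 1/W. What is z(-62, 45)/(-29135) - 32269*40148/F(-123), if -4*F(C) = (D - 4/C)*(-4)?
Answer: 619025148474995/780818 ≈ 7.9279e+8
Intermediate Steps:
z(V, W) = 3/(-3 + 1/W)
D = -5/3 (D = ((2 + 3)*(-3))/9 = (5*(-3))/9 = (⅑)*(-15) = -5/3 ≈ -1.6667)
F(C) = -5/3 - 4/C (F(C) = -(-5/3 - 4/C)*(-4)/4 = -(20/3 + 16/C)/4 = -5/3 - 4/C)
z(-62, 45)/(-29135) - 32269*40148/F(-123) = -3*45/(-1 + 3*45)/(-29135) - 32269*40148/(-5/3 - 4/(-123)) = -3*45/(-1 + 135)*(-1/29135) - 32269*40148/(-5/3 - 4*(-1/123)) = -3*45/134*(-1/29135) - 32269*40148/(-5/3 + 4/123) = -3*45*1/134*(-1/29135) - 32269/((-67/41*1/40148)) = -135/134*(-1/29135) - 32269/(-67/1646068) = 27/780818 - 32269*(-1646068/67) = 27/780818 + 53116968292/67 = 619025148474995/780818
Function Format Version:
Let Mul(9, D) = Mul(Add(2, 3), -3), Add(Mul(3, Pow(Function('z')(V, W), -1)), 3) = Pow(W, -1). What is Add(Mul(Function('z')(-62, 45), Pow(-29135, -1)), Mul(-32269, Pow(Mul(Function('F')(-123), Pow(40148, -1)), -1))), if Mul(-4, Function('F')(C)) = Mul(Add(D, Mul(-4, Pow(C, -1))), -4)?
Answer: Rational(619025148474995, 780818) ≈ 7.9279e+8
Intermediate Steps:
Function('z')(V, W) = Mul(3, Pow(Add(-3, Pow(W, -1)), -1))
D = Rational(-5, 3) (D = Mul(Rational(1, 9), Mul(Add(2, 3), -3)) = Mul(Rational(1, 9), Mul(5, -3)) = Mul(Rational(1, 9), -15) = Rational(-5, 3) ≈ -1.6667)
Function('F')(C) = Add(Rational(-5, 3), Mul(-4, Pow(C, -1))) (Function('F')(C) = Mul(Rational(-1, 4), Mul(Add(Rational(-5, 3), Mul(-4, Pow(C, -1))), -4)) = Mul(Rational(-1, 4), Add(Rational(20, 3), Mul(16, Pow(C, -1)))) = Add(Rational(-5, 3), Mul(-4, Pow(C, -1))))
Add(Mul(Function('z')(-62, 45), Pow(-29135, -1)), Mul(-32269, Pow(Mul(Function('F')(-123), Pow(40148, -1)), -1))) = Add(Mul(Mul(-3, 45, Pow(Add(-1, Mul(3, 45)), -1)), Pow(-29135, -1)), Mul(-32269, Pow(Mul(Add(Rational(-5, 3), Mul(-4, Pow(-123, -1))), Pow(40148, -1)), -1))) = Add(Mul(Mul(-3, 45, Pow(Add(-1, 135), -1)), Rational(-1, 29135)), Mul(-32269, Pow(Mul(Add(Rational(-5, 3), Mul(-4, Rational(-1, 123))), Rational(1, 40148)), -1))) = Add(Mul(Mul(-3, 45, Pow(134, -1)), Rational(-1, 29135)), Mul(-32269, Pow(Mul(Add(Rational(-5, 3), Rational(4, 123)), Rational(1, 40148)), -1))) = Add(Mul(Mul(-3, 45, Rational(1, 134)), Rational(-1, 29135)), Mul(-32269, Pow(Mul(Rational(-67, 41), Rational(1, 40148)), -1))) = Add(Mul(Rational(-135, 134), Rational(-1, 29135)), Mul(-32269, Pow(Rational(-67, 1646068), -1))) = Add(Rational(27, 780818), Mul(-32269, Rational(-1646068, 67))) = Add(Rational(27, 780818), Rational(53116968292, 67)) = Rational(619025148474995, 780818)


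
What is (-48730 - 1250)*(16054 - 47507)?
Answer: 1572020940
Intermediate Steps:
(-48730 - 1250)*(16054 - 47507) = -49980*(-31453) = 1572020940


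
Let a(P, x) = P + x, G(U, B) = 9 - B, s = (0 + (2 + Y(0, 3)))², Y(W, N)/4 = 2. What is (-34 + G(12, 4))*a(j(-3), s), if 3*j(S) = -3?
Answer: -2871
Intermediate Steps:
Y(W, N) = 8 (Y(W, N) = 4*2 = 8)
j(S) = -1 (j(S) = (⅓)*(-3) = -1)
s = 100 (s = (0 + (2 + 8))² = (0 + 10)² = 10² = 100)
(-34 + G(12, 4))*a(j(-3), s) = (-34 + (9 - 1*4))*(-1 + 100) = (-34 + (9 - 4))*99 = (-34 + 5)*99 = -29*99 = -2871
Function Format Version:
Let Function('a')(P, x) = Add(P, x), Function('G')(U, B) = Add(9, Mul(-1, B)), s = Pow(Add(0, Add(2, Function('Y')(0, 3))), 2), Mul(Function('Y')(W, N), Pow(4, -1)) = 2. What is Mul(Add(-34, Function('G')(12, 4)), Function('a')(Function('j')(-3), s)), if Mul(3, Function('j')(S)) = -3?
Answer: -2871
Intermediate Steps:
Function('Y')(W, N) = 8 (Function('Y')(W, N) = Mul(4, 2) = 8)
Function('j')(S) = -1 (Function('j')(S) = Mul(Rational(1, 3), -3) = -1)
s = 100 (s = Pow(Add(0, Add(2, 8)), 2) = Pow(Add(0, 10), 2) = Pow(10, 2) = 100)
Mul(Add(-34, Function('G')(12, 4)), Function('a')(Function('j')(-3), s)) = Mul(Add(-34, Add(9, Mul(-1, 4))), Add(-1, 100)) = Mul(Add(-34, Add(9, -4)), 99) = Mul(Add(-34, 5), 99) = Mul(-29, 99) = -2871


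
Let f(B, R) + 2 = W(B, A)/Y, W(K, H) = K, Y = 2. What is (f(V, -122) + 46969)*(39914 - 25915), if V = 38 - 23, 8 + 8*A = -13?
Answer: 1315192051/2 ≈ 6.5760e+8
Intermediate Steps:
A = -21/8 (A = -1 + (1/8)*(-13) = -1 - 13/8 = -21/8 ≈ -2.6250)
V = 15
f(B, R) = -2 + B/2
(f(V, -122) + 46969)*(39914 - 25915) = ((-2 + (1/2)*15) + 46969)*(39914 - 25915) = ((-2 + 15/2) + 46969)*13999 = (11/2 + 46969)*13999 = (93949/2)*13999 = 1315192051/2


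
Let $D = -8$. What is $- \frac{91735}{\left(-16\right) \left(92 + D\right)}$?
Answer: $\frac{13105}{192} \approx 68.255$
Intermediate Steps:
$- \frac{91735}{\left(-16\right) \left(92 + D\right)} = - \frac{91735}{\left(-16\right) \left(92 - 8\right)} = - \frac{91735}{\left(-16\right) 84} = - \frac{91735}{-1344} = \left(-91735\right) \left(- \frac{1}{1344}\right) = \frac{13105}{192}$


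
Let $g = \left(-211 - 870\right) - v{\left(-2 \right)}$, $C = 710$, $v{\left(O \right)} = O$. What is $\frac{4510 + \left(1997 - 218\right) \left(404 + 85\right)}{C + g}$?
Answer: $- \frac{874441}{369} \approx -2369.8$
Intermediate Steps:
$g = -1079$ ($g = \left(-211 - 870\right) - -2 = -1081 + 2 = -1079$)
$\frac{4510 + \left(1997 - 218\right) \left(404 + 85\right)}{C + g} = \frac{4510 + \left(1997 - 218\right) \left(404 + 85\right)}{710 - 1079} = \frac{4510 + 1779 \cdot 489}{-369} = \left(4510 + 869931\right) \left(- \frac{1}{369}\right) = 874441 \left(- \frac{1}{369}\right) = - \frac{874441}{369}$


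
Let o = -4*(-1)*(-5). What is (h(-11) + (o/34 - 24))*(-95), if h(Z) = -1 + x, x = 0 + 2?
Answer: 38095/17 ≈ 2240.9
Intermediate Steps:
o = -20 (o = 4*(-5) = -20)
x = 2
h(Z) = 1 (h(Z) = -1 + 2 = 1)
(h(-11) + (o/34 - 24))*(-95) = (1 + (-20/34 - 24))*(-95) = (1 + (-20*1/34 - 24))*(-95) = (1 + (-10/17 - 24))*(-95) = (1 - 418/17)*(-95) = -401/17*(-95) = 38095/17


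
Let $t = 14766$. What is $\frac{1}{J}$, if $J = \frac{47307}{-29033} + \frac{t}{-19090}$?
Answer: $- \frac{12048695}{28951998} \approx -0.41616$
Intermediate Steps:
$J = - \frac{28951998}{12048695}$ ($J = \frac{47307}{-29033} + \frac{14766}{-19090} = 47307 \left(- \frac{1}{29033}\right) + 14766 \left(- \frac{1}{19090}\right) = - \frac{47307}{29033} - \frac{321}{415} = - \frac{28951998}{12048695} \approx -2.4029$)
$\frac{1}{J} = \frac{1}{- \frac{28951998}{12048695}} = - \frac{12048695}{28951998}$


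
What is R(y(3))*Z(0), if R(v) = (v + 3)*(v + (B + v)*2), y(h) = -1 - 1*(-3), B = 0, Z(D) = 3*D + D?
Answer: 0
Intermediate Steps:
Z(D) = 4*D
y(h) = 2 (y(h) = -1 + 3 = 2)
R(v) = 3*v*(3 + v) (R(v) = (v + 3)*(v + (0 + v)*2) = (3 + v)*(v + v*2) = (3 + v)*(v + 2*v) = (3 + v)*(3*v) = 3*v*(3 + v))
R(y(3))*Z(0) = (3*2*(3 + 2))*(4*0) = (3*2*5)*0 = 30*0 = 0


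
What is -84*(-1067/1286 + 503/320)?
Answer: -3206889/51440 ≈ -62.342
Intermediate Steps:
-84*(-1067/1286 + 503/320) = -84*152709/205760 = -3206889/51440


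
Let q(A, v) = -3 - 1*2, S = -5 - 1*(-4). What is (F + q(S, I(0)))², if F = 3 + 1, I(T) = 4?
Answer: 1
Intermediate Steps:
S = -1 (S = -5 + 4 = -1)
F = 4
q(A, v) = -5 (q(A, v) = -3 - 2 = -5)
(F + q(S, I(0)))² = (4 - 5)² = (-1)² = 1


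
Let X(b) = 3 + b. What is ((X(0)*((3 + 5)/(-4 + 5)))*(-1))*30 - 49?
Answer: -769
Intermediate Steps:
((X(0)*((3 + 5)/(-4 + 5)))*(-1))*30 - 49 = (((3 + 0)*((3 + 5)/(-4 + 5)))*(-1))*30 - 49 = ((3*(8/1))*(-1))*30 - 49 = ((3*(8*1))*(-1))*30 - 49 = ((3*8)*(-1))*30 - 49 = (24*(-1))*30 - 49 = -24*30 - 49 = -720 - 49 = -769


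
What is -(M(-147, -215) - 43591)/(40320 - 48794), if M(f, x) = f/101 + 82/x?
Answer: -473309226/92006455 ≈ -5.1443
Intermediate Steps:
M(f, x) = 82/x + f/101 (M(f, x) = f*(1/101) + 82/x = f/101 + 82/x = 82/x + f/101)
-(M(-147, -215) - 43591)/(40320 - 48794) = -((82/(-215) + (1/101)*(-147)) - 43591)/(40320 - 48794) = -((82*(-1/215) - 147/101) - 43591)/(-8474) = -((-82/215 - 147/101) - 43591)*(-1)/8474 = -(-39887/21715 - 43591)*(-1)/8474 = -(-946618452)*(-1)/(21715*8474) = -1*473309226/92006455 = -473309226/92006455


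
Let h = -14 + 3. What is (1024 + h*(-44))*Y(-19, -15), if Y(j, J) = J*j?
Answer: 429780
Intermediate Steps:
h = -11
(1024 + h*(-44))*Y(-19, -15) = (1024 - 11*(-44))*(-15*(-19)) = (1024 + 484)*285 = 1508*285 = 429780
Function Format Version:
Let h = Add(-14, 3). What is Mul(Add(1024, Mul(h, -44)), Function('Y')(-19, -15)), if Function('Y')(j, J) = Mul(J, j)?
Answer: 429780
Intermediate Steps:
h = -11
Mul(Add(1024, Mul(h, -44)), Function('Y')(-19, -15)) = Mul(Add(1024, Mul(-11, -44)), Mul(-15, -19)) = Mul(Add(1024, 484), 285) = Mul(1508, 285) = 429780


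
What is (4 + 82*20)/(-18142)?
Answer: -822/9071 ≈ -0.090618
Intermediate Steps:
(4 + 82*20)/(-18142) = (4 + 1640)*(-1/18142) = 1644*(-1/18142) = -822/9071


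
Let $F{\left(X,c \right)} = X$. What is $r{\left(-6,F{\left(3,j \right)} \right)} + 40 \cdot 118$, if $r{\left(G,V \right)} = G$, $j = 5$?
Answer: $4714$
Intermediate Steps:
$r{\left(-6,F{\left(3,j \right)} \right)} + 40 \cdot 118 = -6 + 40 \cdot 118 = -6 + 4720 = 4714$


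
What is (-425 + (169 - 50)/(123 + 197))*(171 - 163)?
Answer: -135881/40 ≈ -3397.0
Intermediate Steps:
(-425 + (169 - 50)/(123 + 197))*(171 - 163) = (-425 + 119/320)*8 = -135881/320*8 = -135881/40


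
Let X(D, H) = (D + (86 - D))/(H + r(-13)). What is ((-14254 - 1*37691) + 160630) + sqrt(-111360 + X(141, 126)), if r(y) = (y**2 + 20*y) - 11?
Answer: 108685 + I*sqrt(4008831)/6 ≈ 1.0869e+5 + 333.7*I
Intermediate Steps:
r(y) = -11 + y**2 + 20*y
X(D, H) = 86/(-102 + H) (X(D, H) = (D + (86 - D))/(H + (-11 + (-13)**2 + 20*(-13))) = 86/(H + (-11 + 169 - 260)) = 86/(H - 102) = 86/(-102 + H))
((-14254 - 1*37691) + 160630) + sqrt(-111360 + X(141, 126)) = ((-14254 - 1*37691) + 160630) + sqrt(-111360 + 86/(-102 + 126)) = ((-14254 - 37691) + 160630) + sqrt(-111360 + 86/24) = (-51945 + 160630) + sqrt(-111360 + 86*(1/24)) = 108685 + sqrt(-111360 + 43/12) = 108685 + sqrt(-1336277/12) = 108685 + I*sqrt(4008831)/6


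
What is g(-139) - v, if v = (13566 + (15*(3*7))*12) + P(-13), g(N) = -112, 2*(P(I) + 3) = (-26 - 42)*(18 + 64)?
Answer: -14667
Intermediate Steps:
P(I) = -2791 (P(I) = -3 + ((-26 - 42)*(18 + 64))/2 = -3 + (-68*82)/2 = -3 + (1/2)*(-5576) = -3 - 2788 = -2791)
v = 14555 (v = (13566 + (15*(3*7))*12) - 2791 = (13566 + (15*21)*12) - 2791 = (13566 + 315*12) - 2791 = (13566 + 3780) - 2791 = 17346 - 2791 = 14555)
g(-139) - v = -112 - 1*14555 = -112 - 14555 = -14667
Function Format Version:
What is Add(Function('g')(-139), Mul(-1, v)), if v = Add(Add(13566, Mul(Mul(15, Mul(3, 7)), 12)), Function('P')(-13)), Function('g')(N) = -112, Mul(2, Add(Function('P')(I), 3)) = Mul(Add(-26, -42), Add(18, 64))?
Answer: -14667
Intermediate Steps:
Function('P')(I) = -2791 (Function('P')(I) = Add(-3, Mul(Rational(1, 2), Mul(Add(-26, -42), Add(18, 64)))) = Add(-3, Mul(Rational(1, 2), Mul(-68, 82))) = Add(-3, Mul(Rational(1, 2), -5576)) = Add(-3, -2788) = -2791)
v = 14555 (v = Add(Add(13566, Mul(Mul(15, Mul(3, 7)), 12)), -2791) = Add(Add(13566, Mul(Mul(15, 21), 12)), -2791) = Add(Add(13566, Mul(315, 12)), -2791) = Add(Add(13566, 3780), -2791) = Add(17346, -2791) = 14555)
Add(Function('g')(-139), Mul(-1, v)) = Add(-112, Mul(-1, 14555)) = Add(-112, -14555) = -14667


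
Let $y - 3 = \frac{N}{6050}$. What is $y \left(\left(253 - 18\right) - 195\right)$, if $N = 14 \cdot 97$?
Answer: $\frac{78032}{605} \approx 128.98$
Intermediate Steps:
$N = 1358$
$y = \frac{9754}{3025}$ ($y = 3 + \frac{1358}{6050} = 3 + 1358 \cdot \frac{1}{6050} = 3 + \frac{679}{3025} = \frac{9754}{3025} \approx 3.2245$)
$y \left(\left(253 - 18\right) - 195\right) = \frac{9754 \left(\left(253 - 18\right) - 195\right)}{3025} = \frac{9754 \left(235 - 195\right)}{3025} = \frac{9754}{3025} \cdot 40 = \frac{78032}{605}$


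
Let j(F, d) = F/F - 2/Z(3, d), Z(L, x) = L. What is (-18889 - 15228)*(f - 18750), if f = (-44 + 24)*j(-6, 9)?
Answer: 1919763590/3 ≈ 6.3992e+8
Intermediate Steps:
j(F, d) = 1/3 (j(F, d) = F/F - 2/3 = 1 - 2*1/3 = 1 - 2/3 = 1/3)
f = -20/3 (f = (-44 + 24)*(1/3) = -20*1/3 = -20/3 ≈ -6.6667)
(-18889 - 15228)*(f - 18750) = (-18889 - 15228)*(-20/3 - 18750) = -34117*(-56270/3) = 1919763590/3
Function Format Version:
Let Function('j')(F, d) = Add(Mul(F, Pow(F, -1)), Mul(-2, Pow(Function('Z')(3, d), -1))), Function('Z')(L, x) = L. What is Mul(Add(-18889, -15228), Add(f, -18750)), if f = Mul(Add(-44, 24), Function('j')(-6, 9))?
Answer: Rational(1919763590, 3) ≈ 6.3992e+8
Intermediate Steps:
Function('j')(F, d) = Rational(1, 3) (Function('j')(F, d) = Add(Mul(F, Pow(F, -1)), Mul(-2, Pow(3, -1))) = Add(1, Mul(-2, Rational(1, 3))) = Add(1, Rational(-2, 3)) = Rational(1, 3))
f = Rational(-20, 3) (f = Mul(Add(-44, 24), Rational(1, 3)) = Mul(-20, Rational(1, 3)) = Rational(-20, 3) ≈ -6.6667)
Mul(Add(-18889, -15228), Add(f, -18750)) = Mul(Add(-18889, -15228), Add(Rational(-20, 3), -18750)) = Mul(-34117, Rational(-56270, 3)) = Rational(1919763590, 3)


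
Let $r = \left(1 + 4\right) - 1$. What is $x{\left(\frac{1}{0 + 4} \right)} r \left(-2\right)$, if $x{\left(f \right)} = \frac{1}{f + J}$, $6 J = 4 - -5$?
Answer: $- \frac{32}{7} \approx -4.5714$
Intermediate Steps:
$J = \frac{3}{2}$ ($J = \frac{4 - -5}{6} = \frac{4 + 5}{6} = \frac{1}{6} \cdot 9 = \frac{3}{2} \approx 1.5$)
$x{\left(f \right)} = \frac{1}{\frac{3}{2} + f}$ ($x{\left(f \right)} = \frac{1}{f + \frac{3}{2}} = \frac{1}{\frac{3}{2} + f}$)
$r = 4$ ($r = 5 - 1 = 4$)
$x{\left(\frac{1}{0 + 4} \right)} r \left(-2\right) = \frac{2}{3 + \frac{2}{0 + 4}} \cdot 4 \left(-2\right) = \frac{2}{3 + \frac{2}{4}} \cdot 4 \left(-2\right) = \frac{2}{3 + 2 \cdot \frac{1}{4}} \cdot 4 \left(-2\right) = \frac{2}{3 + \frac{1}{2}} \cdot 4 \left(-2\right) = \frac{2}{\frac{7}{2}} \cdot 4 \left(-2\right) = 2 \cdot \frac{2}{7} \cdot 4 \left(-2\right) = \frac{4}{7} \cdot 4 \left(-2\right) = \frac{16}{7} \left(-2\right) = - \frac{32}{7}$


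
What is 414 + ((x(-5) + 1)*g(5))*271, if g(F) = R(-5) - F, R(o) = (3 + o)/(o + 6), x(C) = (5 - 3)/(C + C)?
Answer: -5518/5 ≈ -1103.6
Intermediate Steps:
x(C) = 1/C (x(C) = 2/((2*C)) = 2*(1/(2*C)) = 1/C)
R(o) = (3 + o)/(6 + o)
g(F) = -2 - F (g(F) = (3 - 5)/(6 - 5) - F = -2/1 - F = 1*(-2) - F = -2 - F)
414 + ((x(-5) + 1)*g(5))*271 = 414 + ((1/(-5) + 1)*(-2 - 1*5))*271 = 414 + ((-⅕ + 1)*(-2 - 5))*271 = 414 + ((⅘)*(-7))*271 = 414 - 28/5*271 = 414 - 7588/5 = -5518/5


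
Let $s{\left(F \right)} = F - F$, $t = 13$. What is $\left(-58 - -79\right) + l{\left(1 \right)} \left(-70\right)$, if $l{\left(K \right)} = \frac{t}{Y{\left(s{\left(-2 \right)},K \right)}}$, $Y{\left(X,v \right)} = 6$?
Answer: $- \frac{392}{3} \approx -130.67$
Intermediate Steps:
$s{\left(F \right)} = 0$
$l{\left(K \right)} = \frac{13}{6}$
$\left(-58 - -79\right) + l{\left(1 \right)} \left(-70\right) = \left(-58 - -79\right) + \frac{13}{6} \left(-70\right) = \left(-58 + 79\right) - \frac{455}{3} = 21 - \frac{455}{3} = - \frac{392}{3}$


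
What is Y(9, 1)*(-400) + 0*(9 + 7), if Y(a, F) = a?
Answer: -3600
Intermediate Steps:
Y(9, 1)*(-400) + 0*(9 + 7) = 9*(-400) + 0*(9 + 7) = -3600 + 0*16 = -3600 + 0 = -3600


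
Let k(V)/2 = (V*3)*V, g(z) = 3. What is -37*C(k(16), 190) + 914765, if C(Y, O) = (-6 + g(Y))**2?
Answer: 914432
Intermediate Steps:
k(V) = 6*V**2 (k(V) = 2*((V*3)*V) = 2*((3*V)*V) = 2*(3*V**2) = 6*V**2)
C(Y, O) = 9 (C(Y, O) = (-6 + 3)**2 = (-3)**2 = 9)
-37*C(k(16), 190) + 914765 = -37*9 + 914765 = -333 + 914765 = 914432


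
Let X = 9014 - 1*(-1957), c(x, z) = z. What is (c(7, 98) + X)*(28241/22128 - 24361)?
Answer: -5966544842723/22128 ≈ -2.6964e+8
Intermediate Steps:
X = 10971 (X = 9014 + 1957 = 10971)
(c(7, 98) + X)*(28241/22128 - 24361) = (98 + 10971)*(28241/22128 - 24361) = 11069*(28241*(1/22128) - 24361) = 11069*(28241/22128 - 24361) = 11069*(-539031967/22128) = -5966544842723/22128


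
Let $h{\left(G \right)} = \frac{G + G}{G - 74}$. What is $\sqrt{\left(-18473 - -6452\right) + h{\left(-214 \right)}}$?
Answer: $\frac{i \sqrt{1730810}}{12} \approx 109.63 i$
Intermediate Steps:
$h{\left(G \right)} = \frac{2 G}{-74 + G}$
$\sqrt{\left(-18473 - -6452\right) + h{\left(-214 \right)}} = \sqrt{\left(-18473 - -6452\right) + 2 \left(-214\right) \frac{1}{-74 - 214}} = \sqrt{\left(-18473 + 6452\right) + 2 \left(-214\right) \frac{1}{-288}} = \sqrt{-12021 + 2 \left(-214\right) \left(- \frac{1}{288}\right)} = \sqrt{-12021 + \frac{107}{72}} = \sqrt{- \frac{865405}{72}} = \frac{i \sqrt{1730810}}{12}$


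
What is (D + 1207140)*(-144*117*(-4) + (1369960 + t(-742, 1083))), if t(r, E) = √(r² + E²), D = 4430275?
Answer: 8102949725080 + 5637415*√1723453 ≈ 8.1103e+12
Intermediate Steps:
t(r, E) = √(E² + r²)
(D + 1207140)*(-144*117*(-4) + (1369960 + t(-742, 1083))) = (4430275 + 1207140)*(-144*117*(-4) + (1369960 + √(1083² + (-742)²))) = 5637415*(-16848*(-4) + (1369960 + √(1172889 + 550564))) = 5637415*(67392 + (1369960 + √1723453)) = 5637415*(1437352 + √1723453) = 8102949725080 + 5637415*√1723453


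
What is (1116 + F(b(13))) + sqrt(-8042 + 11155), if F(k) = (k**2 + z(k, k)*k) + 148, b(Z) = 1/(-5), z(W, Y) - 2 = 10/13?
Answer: 410633/325 + sqrt(3113) ≈ 1319.3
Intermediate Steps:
z(W, Y) = 36/13 (z(W, Y) = 2 + 10/13 = 36/13)
b(Z) = -1/5
F(k) = 148 + k**2 + 36*k/13 (F(k) = (k**2 + 36*k/13) + 148 = 148 + k**2 + 36*k/13)
(1116 + F(b(13))) + sqrt(-8042 + 11155) = (1116 + (148 + (-1/5)**2 + (36/13)*(-1/5))) + sqrt(-8042 + 11155) = (1116 + (148 + 1/25 - 36/65)) + sqrt(3113) = (1116 + 47933/325) + sqrt(3113) = 410633/325 + sqrt(3113)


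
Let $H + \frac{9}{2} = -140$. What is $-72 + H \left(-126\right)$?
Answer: $18135$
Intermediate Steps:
$H = - \frac{289}{2}$ ($H = - \frac{9}{2} - 140 = - \frac{289}{2} \approx -144.5$)
$-72 + H \left(-126\right) = -72 - -18207 = -72 + 18207 = 18135$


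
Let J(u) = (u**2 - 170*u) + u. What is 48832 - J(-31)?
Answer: 42632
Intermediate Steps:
J(u) = u**2 - 169*u
48832 - J(-31) = 48832 - (-31)*(-169 - 31) = 48832 - (-31)*(-200) = 48832 - 1*6200 = 48832 - 6200 = 42632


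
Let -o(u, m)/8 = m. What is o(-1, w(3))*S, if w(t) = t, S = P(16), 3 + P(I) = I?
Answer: -312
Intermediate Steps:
P(I) = -3 + I
S = 13 (S = -3 + 16 = 13)
o(u, m) = -8*m
o(-1, w(3))*S = -8*3*13 = -24*13 = -312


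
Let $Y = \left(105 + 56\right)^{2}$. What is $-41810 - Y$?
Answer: $-67731$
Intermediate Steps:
$Y = 25921$ ($Y = 161^{2} = 25921$)
$-41810 - Y = -41810 - 25921 = -67731$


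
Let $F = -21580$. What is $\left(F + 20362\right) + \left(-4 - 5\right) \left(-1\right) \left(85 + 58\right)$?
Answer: $69$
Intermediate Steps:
$\left(F + 20362\right) + \left(-4 - 5\right) \left(-1\right) \left(85 + 58\right) = \left(-21580 + 20362\right) + \left(-4 - 5\right) \left(-1\right) \left(85 + 58\right) = -1218 + \left(-9\right) \left(-1\right) 143 = -1218 + 9 \cdot 143 = -1218 + 1287 = 69$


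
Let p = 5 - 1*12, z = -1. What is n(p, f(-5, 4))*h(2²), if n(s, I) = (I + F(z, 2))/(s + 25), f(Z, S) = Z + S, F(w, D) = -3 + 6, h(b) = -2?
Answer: -2/9 ≈ -0.22222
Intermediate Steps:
F(w, D) = 3
p = -7 (p = 5 - 12 = -7)
f(Z, S) = S + Z
n(s, I) = (3 + I)/(25 + s) (n(s, I) = (I + 3)/(s + 25) = (3 + I)/(25 + s))
n(p, f(-5, 4))*h(2²) = ((3 + (4 - 5))/(25 - 7))*(-2) = ((3 - 1)/18)*(-2) = ((1/18)*2)*(-2) = (⅑)*(-2) = -2/9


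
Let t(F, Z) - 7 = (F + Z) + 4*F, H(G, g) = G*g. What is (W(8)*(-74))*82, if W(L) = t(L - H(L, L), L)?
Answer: 1608020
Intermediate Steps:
t(F, Z) = 7 + Z + 5*F (t(F, Z) = 7 + ((F + Z) + 4*F) = 7 + (Z + 5*F) = 7 + Z + 5*F)
W(L) = 7 - 5*L² + 6*L (W(L) = 7 + L + 5*(L - L*L) = 7 + L + 5*(L - L²) = 7 + L + (-5*L² + 5*L) = 7 - 5*L² + 6*L)
(W(8)*(-74))*82 = ((7 - 5*8² + 6*8)*(-74))*82 = ((7 - 5*64 + 48)*(-74))*82 = ((7 - 320 + 48)*(-74))*82 = -265*(-74)*82 = 19610*82 = 1608020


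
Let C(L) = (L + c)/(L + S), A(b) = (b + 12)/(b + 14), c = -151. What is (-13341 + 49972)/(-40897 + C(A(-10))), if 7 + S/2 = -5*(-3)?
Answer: -1208823/1349902 ≈ -0.89549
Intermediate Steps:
S = 16 (S = -14 + 2*(-5*(-3)) = -14 + 2*15 = -14 + 30 = 16)
A(b) = (12 + b)/(14 + b)
C(L) = (-151 + L)/(16 + L) (C(L) = (L - 151)/(L + 16) = (-151 + L)/(16 + L))
(-13341 + 49972)/(-40897 + C(A(-10))) = (-13341 + 49972)/(-40897 + (-151 + (12 - 10)/(14 - 10))/(16 + (12 - 10)/(14 - 10))) = 36631/(-40897 + (-151 + 2/4)/(16 + 2/4)) = 36631/(-40897 + (-151 + (1/4)*2)/(16 + (1/4)*2)) = 36631/(-40897 + (-151 + 1/2)/(16 + 1/2)) = 36631/(-40897 - 301/2/(33/2)) = 36631/(-40897 + (2/33)*(-301/2)) = 36631/(-40897 - 301/33) = 36631/(-1349902/33) = 36631*(-33/1349902) = -1208823/1349902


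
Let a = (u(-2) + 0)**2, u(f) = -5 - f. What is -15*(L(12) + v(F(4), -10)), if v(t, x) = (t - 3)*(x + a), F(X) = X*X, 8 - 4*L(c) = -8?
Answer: 135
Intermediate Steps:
L(c) = 4 (L(c) = 2 - 1/4*(-8) = 2 + 2 = 4)
F(X) = X**2
a = 9 (a = ((-5 - 1*(-2)) + 0)**2 = ((-5 + 2) + 0)**2 = (-3 + 0)**2 = (-3)**2 = 9)
v(t, x) = (-3 + t)*(9 + x) (v(t, x) = (t - 3)*(x + 9) = (-3 + t)*(9 + x))
-15*(L(12) + v(F(4), -10)) = -15*(4 + (-27 - 3*(-10) + 9*4**2 + 4**2*(-10))) = -15*(4 + (-27 + 30 + 9*16 + 16*(-10))) = -15*(4 + (-27 + 30 + 144 - 160)) = -15*(4 - 13) = -15*(-9) = 135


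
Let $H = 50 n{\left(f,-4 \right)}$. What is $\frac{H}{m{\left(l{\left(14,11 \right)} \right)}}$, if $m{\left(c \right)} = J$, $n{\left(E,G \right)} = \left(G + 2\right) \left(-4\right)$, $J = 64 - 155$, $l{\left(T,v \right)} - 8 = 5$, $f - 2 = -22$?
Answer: $- \frac{400}{91} \approx -4.3956$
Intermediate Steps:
$f = -20$ ($f = 2 - 22 = -20$)
$l{\left(T,v \right)} = 13$ ($l{\left(T,v \right)} = 8 + 5 = 13$)
$J = -91$
$n{\left(E,G \right)} = -8 - 4 G$ ($n{\left(E,G \right)} = \left(2 + G\right) \left(-4\right) = -8 - 4 G$)
$m{\left(c \right)} = -91$
$H = 400$ ($H = 50 \left(-8 - -16\right) = 50 \left(-8 + 16\right) = 50 \cdot 8 = 400$)
$\frac{H}{m{\left(l{\left(14,11 \right)} \right)}} = \frac{400}{-91} = 400 \left(- \frac{1}{91}\right) = - \frac{400}{91}$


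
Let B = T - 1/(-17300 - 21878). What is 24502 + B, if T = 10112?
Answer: 1356107293/39178 ≈ 34614.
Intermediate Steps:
B = 396167937/39178 (B = 10112 - 1/(-17300 - 21878) = 10112 - 1/(-39178) = 10112 - 1*(-1/39178) = 10112 + 1/39178 = 396167937/39178 ≈ 10112.)
24502 + B = 24502 + 396167937/39178 = 1356107293/39178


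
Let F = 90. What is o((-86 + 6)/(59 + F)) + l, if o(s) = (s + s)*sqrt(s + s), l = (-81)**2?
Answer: 6561 - 640*I*sqrt(1490)/22201 ≈ 6561.0 - 1.1128*I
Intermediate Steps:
l = 6561
o(s) = 2*sqrt(2)*s**(3/2) (o(s) = (2*s)*sqrt(2*s) = (2*s)*(sqrt(2)*sqrt(s)) = 2*sqrt(2)*s**(3/2))
o((-86 + 6)/(59 + F)) + l = 2*sqrt(2)*((-86 + 6)/(59 + 90))**(3/2) + 6561 = 2*sqrt(2)*(-80/149)**(3/2) + 6561 = 2*sqrt(2)*(-320*I*sqrt(745)/22201) + 6561 = -640*I*sqrt(1490)/22201 + 6561 = 6561 - 640*I*sqrt(1490)/22201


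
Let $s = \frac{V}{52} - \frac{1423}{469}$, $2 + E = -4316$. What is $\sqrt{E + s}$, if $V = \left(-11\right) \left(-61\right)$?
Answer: $\frac{i \sqrt{640591554057}}{12194} \approx 65.636 i$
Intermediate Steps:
$E = -4318$ ($E = -2 - 4316 = -4318$)
$V = 671$
$s = \frac{240703}{24388}$ ($s = \frac{671}{52} - \frac{1423}{469} = \frac{240703}{24388} \approx 9.8697$)
$\sqrt{E + s} = \sqrt{-4318 + \frac{240703}{24388}} = \sqrt{- \frac{105066681}{24388}} = \frac{i \sqrt{640591554057}}{12194}$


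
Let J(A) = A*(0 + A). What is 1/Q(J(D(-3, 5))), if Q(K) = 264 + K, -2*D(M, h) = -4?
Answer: 1/268 ≈ 0.0037313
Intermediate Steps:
D(M, h) = 2 (D(M, h) = -½*(-4) = 2)
J(A) = A² (J(A) = A*A = A²)
1/Q(J(D(-3, 5))) = 1/(264 + 2²) = 1/(264 + 4) = 1/268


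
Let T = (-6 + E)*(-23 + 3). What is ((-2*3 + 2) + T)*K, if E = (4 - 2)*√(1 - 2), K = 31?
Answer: 3596 - 1240*I ≈ 3596.0 - 1240.0*I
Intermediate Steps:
E = 2*I (E = 2*√(-1) = 2*I ≈ 2.0*I)
T = 120 - 40*I (T = (-6 + 2*I)*(-23 + 3) = (-6 + 2*I)*(-20) = 120 - 40*I ≈ 120.0 - 40.0*I)
((-2*3 + 2) + T)*K = ((-2*3 + 2) + (120 - 40*I))*31 = ((-6 + 2) + (120 - 40*I))*31 = (-4 + (120 - 40*I))*31 = (116 - 40*I)*31 = 3596 - 1240*I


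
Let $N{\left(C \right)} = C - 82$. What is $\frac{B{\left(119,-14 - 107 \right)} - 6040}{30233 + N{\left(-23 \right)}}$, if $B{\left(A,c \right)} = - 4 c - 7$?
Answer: $- \frac{5563}{30128} \approx -0.18465$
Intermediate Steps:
$N{\left(C \right)} = -82 + C$
$B{\left(A,c \right)} = -7 - 4 c$
$\frac{B{\left(119,-14 - 107 \right)} - 6040}{30233 + N{\left(-23 \right)}} = \frac{\left(-7 - 4 \left(-14 - 107\right)\right) - 6040}{30233 - 105} = \frac{\left(-7 - -484\right) - 6040}{30233 - 105} = \frac{\left(-7 + 484\right) - 6040}{30128} = \left(477 - 6040\right) \frac{1}{30128} = \left(-5563\right) \frac{1}{30128} = - \frac{5563}{30128}$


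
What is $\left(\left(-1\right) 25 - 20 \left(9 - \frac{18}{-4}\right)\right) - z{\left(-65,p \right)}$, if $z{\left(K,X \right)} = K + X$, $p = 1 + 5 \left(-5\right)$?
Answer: $-206$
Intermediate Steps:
$p = -24$ ($p = 1 - 25 = -24$)
$\left(\left(-1\right) 25 - 20 \left(9 - \frac{18}{-4}\right)\right) - z{\left(-65,p \right)} = \left(\left(-1\right) 25 - 20 \left(9 - \frac{18}{-4}\right)\right) - \left(-65 - 24\right) = \left(-25 - 20 \left(9 - 18 \left(- \frac{1}{4}\right)\right)\right) - -89 = \left(-25 - 20 \left(9 - - \frac{9}{2}\right)\right) + 89 = \left(-25 - 20 \left(9 + \frac{9}{2}\right)\right) + 89 = \left(-25 - 270\right) + 89 = -295 + 89 = -206$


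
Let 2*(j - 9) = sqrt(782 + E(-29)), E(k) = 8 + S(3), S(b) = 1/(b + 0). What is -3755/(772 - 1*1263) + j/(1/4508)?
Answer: 19924607/491 + 2254*sqrt(7113)/3 ≈ 1.0395e+5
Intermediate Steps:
S(b) = 1/b
E(k) = 25/3 (E(k) = 8 + 1/3 = 25/3)
j = 9 + sqrt(7113)/6 (j = 9 + sqrt(782 + 25/3)/2 = 9 + sqrt(2371/3)/2 = 9 + (sqrt(7113)/3)/2 = 9 + sqrt(7113)/6 ≈ 23.056)
-3755/(772 - 1*1263) + j/(1/4508) = -3755/(772 - 1*1263) + (9 + sqrt(7113)/6)/(1/4508) = -3755/(772 - 1263) + (9 + sqrt(7113)/6)/(1/4508) = -3755/(-491) + (9 + sqrt(7113)/6)*4508 = -3755*(-1/491) + (40572 + 2254*sqrt(7113)/3) = 3755/491 + (40572 + 2254*sqrt(7113)/3) = 19924607/491 + 2254*sqrt(7113)/3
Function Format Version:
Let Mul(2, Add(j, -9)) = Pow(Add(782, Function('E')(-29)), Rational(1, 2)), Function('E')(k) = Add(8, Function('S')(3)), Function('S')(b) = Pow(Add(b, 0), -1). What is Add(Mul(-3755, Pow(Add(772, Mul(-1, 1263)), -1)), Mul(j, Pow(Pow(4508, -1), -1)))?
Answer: Add(Rational(19924607, 491), Mul(Rational(2254, 3), Pow(7113, Rational(1, 2)))) ≈ 1.0395e+5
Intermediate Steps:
Function('S')(b) = Pow(b, -1)
Function('E')(k) = Rational(25, 3) (Function('E')(k) = Add(8, Pow(3, -1)) = Add(8, Rational(1, 3)) = Rational(25, 3))
j = Add(9, Mul(Rational(1, 6), Pow(7113, Rational(1, 2)))) (j = Add(9, Mul(Rational(1, 2), Pow(Add(782, Rational(25, 3)), Rational(1, 2)))) = Add(9, Mul(Rational(1, 2), Pow(Rational(2371, 3), Rational(1, 2)))) = Add(9, Mul(Rational(1, 2), Mul(Rational(1, 3), Pow(7113, Rational(1, 2))))) = Add(9, Mul(Rational(1, 6), Pow(7113, Rational(1, 2)))) ≈ 23.056)
Add(Mul(-3755, Pow(Add(772, Mul(-1, 1263)), -1)), Mul(j, Pow(Pow(4508, -1), -1))) = Add(Mul(-3755, Pow(Add(772, Mul(-1, 1263)), -1)), Mul(Add(9, Mul(Rational(1, 6), Pow(7113, Rational(1, 2)))), Pow(Pow(4508, -1), -1))) = Add(Mul(-3755, Pow(Add(772, -1263), -1)), Mul(Add(9, Mul(Rational(1, 6), Pow(7113, Rational(1, 2)))), Pow(Rational(1, 4508), -1))) = Add(Mul(-3755, Pow(-491, -1)), Mul(Add(9, Mul(Rational(1, 6), Pow(7113, Rational(1, 2)))), 4508)) = Add(Mul(-3755, Rational(-1, 491)), Add(40572, Mul(Rational(2254, 3), Pow(7113, Rational(1, 2))))) = Add(Rational(3755, 491), Add(40572, Mul(Rational(2254, 3), Pow(7113, Rational(1, 2))))) = Add(Rational(19924607, 491), Mul(Rational(2254, 3), Pow(7113, Rational(1, 2))))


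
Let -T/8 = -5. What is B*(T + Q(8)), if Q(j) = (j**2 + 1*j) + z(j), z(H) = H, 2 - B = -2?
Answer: 480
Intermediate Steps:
T = 40 (T = -8*(-5) = 40)
B = 4 (B = 2 - 1*(-2) = 2 + 2 = 4)
Q(j) = j**2 + 2*j (Q(j) = (j**2 + 1*j) + j = (j**2 + j) + j = (j + j**2) + j = j**2 + 2*j)
B*(T + Q(8)) = 4*(40 + 8*(2 + 8)) = 4*(40 + 8*10) = 4*(40 + 80) = 4*120 = 480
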